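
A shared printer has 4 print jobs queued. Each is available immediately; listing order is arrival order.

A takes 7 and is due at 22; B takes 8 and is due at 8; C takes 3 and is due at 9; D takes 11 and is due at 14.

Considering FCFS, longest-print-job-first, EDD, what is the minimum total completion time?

69

FIFO (arrival order): A B C D.
A: 0→7
B: 7→15
C: 15→18
D: 18→29
Sum = 7+15+18+29 = 69.
LPT (decreasing processing time): D B A C.
D: 0→11
B: 11→19
A: 19→26
C: 26→29
Sum = 11+19+26+29 = 85.
EDD (increasing due date): B C D A.
B: 0→8
C: 8→11
D: 11→22
A: 22→29
Sum = 8+11+22+29 = 70.
FIFO 69, LPT 85, EDD 70 → minimum 69.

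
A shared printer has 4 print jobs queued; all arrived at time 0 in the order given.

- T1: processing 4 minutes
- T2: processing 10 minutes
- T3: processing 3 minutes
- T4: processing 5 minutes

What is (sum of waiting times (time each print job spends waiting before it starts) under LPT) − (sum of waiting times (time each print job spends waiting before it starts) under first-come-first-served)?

9

LPT (decreasing processing time): T2 T4 T1 T3.
T2: waits 0, runs 0→10
T4: waits 10, runs 10→15
T1: waits 15, runs 15→19
T3: waits 19, runs 19→22
Sum = 0+10+15+19 = 44.
FIFO (arrival order): T1 T2 T3 T4.
T1: waits 0, runs 0→4
T2: waits 4, runs 4→14
T3: waits 14, runs 14→17
T4: waits 17, runs 17→22
Sum = 0+4+14+17 = 35.
Difference = 44 − 35 = 9.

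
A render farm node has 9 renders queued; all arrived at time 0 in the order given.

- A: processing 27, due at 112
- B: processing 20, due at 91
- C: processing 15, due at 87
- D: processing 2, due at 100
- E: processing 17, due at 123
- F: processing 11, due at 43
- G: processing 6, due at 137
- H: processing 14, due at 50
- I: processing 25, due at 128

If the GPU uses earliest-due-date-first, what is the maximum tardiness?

EDD (increasing due date): F H C B D A E I G.
F: 0→11, due 43, tardiness 0
H: 11→25, due 50, tardiness 0
C: 25→40, due 87, tardiness 0
B: 40→60, due 91, tardiness 0
D: 60→62, due 100, tardiness 0
A: 62→89, due 112, tardiness 0
E: 89→106, due 123, tardiness 0
I: 106→131, due 128, tardiness 3
G: 131→137, due 137, tardiness 0
Maximum = 3.

3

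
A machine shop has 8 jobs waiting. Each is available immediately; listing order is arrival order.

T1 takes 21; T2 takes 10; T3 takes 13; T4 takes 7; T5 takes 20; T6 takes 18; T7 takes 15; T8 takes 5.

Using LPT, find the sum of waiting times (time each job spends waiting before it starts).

483

LPT (decreasing processing time): T1 T5 T6 T7 T3 T2 T4 T8.
T1: waits 0, runs 0→21
T5: waits 21, runs 21→41
T6: waits 41, runs 41→59
T7: waits 59, runs 59→74
T3: waits 74, runs 74→87
T2: waits 87, runs 87→97
T4: waits 97, runs 97→104
T8: waits 104, runs 104→109
Sum = 0+21+41+59+74+87+97+104 = 483.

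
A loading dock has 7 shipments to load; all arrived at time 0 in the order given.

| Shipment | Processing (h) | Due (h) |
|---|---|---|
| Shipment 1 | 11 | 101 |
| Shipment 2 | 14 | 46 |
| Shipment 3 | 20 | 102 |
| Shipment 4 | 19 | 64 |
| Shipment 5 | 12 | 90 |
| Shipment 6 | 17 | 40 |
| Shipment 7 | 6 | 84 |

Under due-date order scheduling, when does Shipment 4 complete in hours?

EDD (increasing due date): Shipment 6 Shipment 2 Shipment 4 Shipment 7 Shipment 5 Shipment 1 Shipment 3.
Shipment 6: 0→17
Shipment 2: 17→31
Shipment 4: 31→50

50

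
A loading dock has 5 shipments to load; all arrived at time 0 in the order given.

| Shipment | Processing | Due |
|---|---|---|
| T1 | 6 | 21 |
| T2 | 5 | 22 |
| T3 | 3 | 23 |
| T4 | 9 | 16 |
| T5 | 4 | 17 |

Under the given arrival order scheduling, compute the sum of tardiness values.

FIFO (arrival order): T1 T2 T3 T4 T5.
T1: 0→6, due 21, tardiness 0
T2: 6→11, due 22, tardiness 0
T3: 11→14, due 23, tardiness 0
T4: 14→23, due 16, tardiness 7
T5: 23→27, due 17, tardiness 10
Sum = 0+0+0+7+10 = 17.

17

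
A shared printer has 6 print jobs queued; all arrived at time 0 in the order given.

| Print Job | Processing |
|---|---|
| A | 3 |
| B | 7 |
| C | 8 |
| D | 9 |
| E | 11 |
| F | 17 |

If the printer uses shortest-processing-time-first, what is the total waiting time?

SPT (increasing processing time): A B C D E F.
A: waits 0, runs 0→3
B: waits 3, runs 3→10
C: waits 10, runs 10→18
D: waits 18, runs 18→27
E: waits 27, runs 27→38
F: waits 38, runs 38→55
Sum = 0+3+10+18+27+38 = 96.

96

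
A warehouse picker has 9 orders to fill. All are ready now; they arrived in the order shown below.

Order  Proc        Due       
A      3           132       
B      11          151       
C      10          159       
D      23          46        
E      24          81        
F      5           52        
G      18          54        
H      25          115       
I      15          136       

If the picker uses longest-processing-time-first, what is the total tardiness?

LPT (decreasing processing time): H E D G I B C F A.
H: 0→25, due 115, tardiness 0
E: 25→49, due 81, tardiness 0
D: 49→72, due 46, tardiness 26
G: 72→90, due 54, tardiness 36
I: 90→105, due 136, tardiness 0
B: 105→116, due 151, tardiness 0
C: 116→126, due 159, tardiness 0
F: 126→131, due 52, tardiness 79
A: 131→134, due 132, tardiness 2
Sum = 0+0+26+36+0+0+0+79+2 = 143.

143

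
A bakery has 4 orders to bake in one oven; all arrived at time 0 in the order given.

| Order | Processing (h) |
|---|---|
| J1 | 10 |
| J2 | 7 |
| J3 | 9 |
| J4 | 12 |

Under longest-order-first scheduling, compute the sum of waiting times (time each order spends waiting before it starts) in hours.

LPT (decreasing processing time): J4 J1 J3 J2.
J4: waits 0, runs 0→12
J1: waits 12, runs 12→22
J3: waits 22, runs 22→31
J2: waits 31, runs 31→38
Sum = 0+12+22+31 = 65.

65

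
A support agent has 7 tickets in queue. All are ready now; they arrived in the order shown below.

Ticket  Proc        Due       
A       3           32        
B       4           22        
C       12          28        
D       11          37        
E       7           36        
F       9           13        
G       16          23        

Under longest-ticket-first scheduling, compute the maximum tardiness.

LPT (decreasing processing time): G C D F E B A.
G: 0→16, due 23, tardiness 0
C: 16→28, due 28, tardiness 0
D: 28→39, due 37, tardiness 2
F: 39→48, due 13, tardiness 35
E: 48→55, due 36, tardiness 19
B: 55→59, due 22, tardiness 37
A: 59→62, due 32, tardiness 30
Maximum = 37.

37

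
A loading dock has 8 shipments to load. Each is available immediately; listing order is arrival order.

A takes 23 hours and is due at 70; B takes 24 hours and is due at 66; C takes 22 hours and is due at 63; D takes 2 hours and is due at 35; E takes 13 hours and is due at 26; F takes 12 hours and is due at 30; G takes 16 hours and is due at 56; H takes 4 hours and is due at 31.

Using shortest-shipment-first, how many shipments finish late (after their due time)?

SPT (increasing processing time): D H F E G C A B.
D: 0→2, due 35, tardiness 0
H: 2→6, due 31, tardiness 0
F: 6→18, due 30, tardiness 0
E: 18→31, due 26, tardiness 5
G: 31→47, due 56, tardiness 0
C: 47→69, due 63, tardiness 6
A: 69→92, due 70, tardiness 22
B: 92→116, due 66, tardiness 50
Late shipments: 4.

4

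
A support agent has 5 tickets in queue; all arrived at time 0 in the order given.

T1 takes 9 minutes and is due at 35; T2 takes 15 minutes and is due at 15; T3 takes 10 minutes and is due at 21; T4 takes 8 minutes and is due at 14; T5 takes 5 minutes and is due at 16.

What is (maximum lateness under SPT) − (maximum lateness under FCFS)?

1

SPT (increasing processing time): T5 T4 T1 T3 T2.
T5: 0→5, due 16, lateness -11
T4: 5→13, due 14, lateness -1
T1: 13→22, due 35, lateness -13
T3: 22→32, due 21, lateness 11
T2: 32→47, due 15, lateness 32
Maximum = 32.
FIFO (arrival order): T1 T2 T3 T4 T5.
T1: 0→9, due 35, lateness -26
T2: 9→24, due 15, lateness 9
T3: 24→34, due 21, lateness 13
T4: 34→42, due 14, lateness 28
T5: 42→47, due 16, lateness 31
Maximum = 31.
Difference = 32 − 31 = 1.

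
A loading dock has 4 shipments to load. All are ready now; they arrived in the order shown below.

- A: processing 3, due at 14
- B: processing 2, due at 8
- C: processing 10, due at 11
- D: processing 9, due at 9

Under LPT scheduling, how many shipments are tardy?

LPT (decreasing processing time): C D A B.
C: 0→10, due 11, tardiness 0
D: 10→19, due 9, tardiness 10
A: 19→22, due 14, tardiness 8
B: 22→24, due 8, tardiness 16
Late shipments: 3.

3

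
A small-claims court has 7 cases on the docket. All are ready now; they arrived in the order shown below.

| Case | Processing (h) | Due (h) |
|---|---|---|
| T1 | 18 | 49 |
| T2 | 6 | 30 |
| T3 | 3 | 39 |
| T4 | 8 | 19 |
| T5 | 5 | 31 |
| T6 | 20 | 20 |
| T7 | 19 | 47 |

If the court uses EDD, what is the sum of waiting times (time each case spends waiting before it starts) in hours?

EDD (increasing due date): T4 T6 T2 T5 T3 T7 T1.
T4: waits 0, runs 0→8
T6: waits 8, runs 8→28
T2: waits 28, runs 28→34
T5: waits 34, runs 34→39
T3: waits 39, runs 39→42
T7: waits 42, runs 42→61
T1: waits 61, runs 61→79
Sum = 0+8+28+34+39+42+61 = 212.

212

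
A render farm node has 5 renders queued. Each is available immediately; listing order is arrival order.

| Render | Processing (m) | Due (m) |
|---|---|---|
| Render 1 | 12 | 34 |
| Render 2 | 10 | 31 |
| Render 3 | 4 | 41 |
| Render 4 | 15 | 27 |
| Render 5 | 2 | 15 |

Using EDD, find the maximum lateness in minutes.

5

EDD (increasing due date): Render 5 Render 4 Render 2 Render 1 Render 3.
Render 5: 0→2, due 15, lateness -13
Render 4: 2→17, due 27, lateness -10
Render 2: 17→27, due 31, lateness -4
Render 1: 27→39, due 34, lateness 5
Render 3: 39→43, due 41, lateness 2
Maximum = 5.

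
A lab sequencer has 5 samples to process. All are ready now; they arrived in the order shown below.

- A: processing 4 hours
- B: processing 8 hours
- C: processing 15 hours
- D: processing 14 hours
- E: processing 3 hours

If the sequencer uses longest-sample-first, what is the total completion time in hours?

LPT (decreasing processing time): C D B A E.
C: 0→15
D: 15→29
B: 29→37
A: 37→41
E: 41→44
Sum = 15+29+37+41+44 = 166.

166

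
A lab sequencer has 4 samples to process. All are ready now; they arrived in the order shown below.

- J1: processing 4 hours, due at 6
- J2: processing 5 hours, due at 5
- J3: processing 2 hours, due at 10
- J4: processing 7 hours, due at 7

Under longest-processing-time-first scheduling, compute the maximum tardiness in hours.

LPT (decreasing processing time): J4 J2 J1 J3.
J4: 0→7, due 7, tardiness 0
J2: 7→12, due 5, tardiness 7
J1: 12→16, due 6, tardiness 10
J3: 16→18, due 10, tardiness 8
Maximum = 10.

10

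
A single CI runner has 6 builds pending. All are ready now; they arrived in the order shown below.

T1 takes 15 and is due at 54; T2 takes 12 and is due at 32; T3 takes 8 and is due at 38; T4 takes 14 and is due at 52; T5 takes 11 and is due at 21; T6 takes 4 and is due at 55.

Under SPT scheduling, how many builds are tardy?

SPT (increasing processing time): T6 T3 T5 T2 T4 T1.
T6: 0→4, due 55, tardiness 0
T3: 4→12, due 38, tardiness 0
T5: 12→23, due 21, tardiness 2
T2: 23→35, due 32, tardiness 3
T4: 35→49, due 52, tardiness 0
T1: 49→64, due 54, tardiness 10
Late builds: 3.

3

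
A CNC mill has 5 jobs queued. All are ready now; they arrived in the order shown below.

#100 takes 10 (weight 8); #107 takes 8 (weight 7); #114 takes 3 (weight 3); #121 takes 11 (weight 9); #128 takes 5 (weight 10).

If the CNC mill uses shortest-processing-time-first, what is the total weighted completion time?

SPT (increasing processing time): #114 #128 #107 #100 #121.
#114: finishes 3, weight 3, w·C = 9
#128: finishes 8, weight 10, w·C = 80
#107: finishes 16, weight 7, w·C = 112
#100: finishes 26, weight 8, w·C = 208
#121: finishes 37, weight 9, w·C = 333
Sum = 9+80+112+208+333 = 742.

742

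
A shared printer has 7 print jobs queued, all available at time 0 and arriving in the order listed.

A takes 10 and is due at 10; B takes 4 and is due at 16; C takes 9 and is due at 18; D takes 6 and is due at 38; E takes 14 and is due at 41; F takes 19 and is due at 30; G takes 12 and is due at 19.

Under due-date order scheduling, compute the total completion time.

270

EDD (increasing due date): A B C G F D E.
A: 0→10
B: 10→14
C: 14→23
G: 23→35
F: 35→54
D: 54→60
E: 60→74
Sum = 10+14+23+35+54+60+74 = 270.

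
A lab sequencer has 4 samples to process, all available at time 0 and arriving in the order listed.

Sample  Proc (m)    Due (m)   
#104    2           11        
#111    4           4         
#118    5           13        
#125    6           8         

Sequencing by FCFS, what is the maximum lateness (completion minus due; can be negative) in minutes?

9

FIFO (arrival order): #104 #111 #118 #125.
#104: 0→2, due 11, lateness -9
#111: 2→6, due 4, lateness 2
#118: 6→11, due 13, lateness -2
#125: 11→17, due 8, lateness 9
Maximum = 9.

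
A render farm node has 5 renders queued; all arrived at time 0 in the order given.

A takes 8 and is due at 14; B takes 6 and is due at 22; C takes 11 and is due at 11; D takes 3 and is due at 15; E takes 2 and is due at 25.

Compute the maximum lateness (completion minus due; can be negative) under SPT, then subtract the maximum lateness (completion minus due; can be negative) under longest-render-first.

SPT (increasing processing time): E D B A C.
E: 0→2, due 25, lateness -23
D: 2→5, due 15, lateness -10
B: 5→11, due 22, lateness -11
A: 11→19, due 14, lateness 5
C: 19→30, due 11, lateness 19
Maximum = 19.
LPT (decreasing processing time): C A B D E.
C: 0→11, due 11, lateness 0
A: 11→19, due 14, lateness 5
B: 19→25, due 22, lateness 3
D: 25→28, due 15, lateness 13
E: 28→30, due 25, lateness 5
Maximum = 13.
Difference = 19 − 13 = 6.

6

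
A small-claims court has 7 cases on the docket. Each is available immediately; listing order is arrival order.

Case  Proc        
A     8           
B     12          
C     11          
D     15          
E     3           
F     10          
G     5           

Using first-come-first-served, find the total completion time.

FIFO (arrival order): A B C D E F G.
A: 0→8
B: 8→20
C: 20→31
D: 31→46
E: 46→49
F: 49→59
G: 59→64
Sum = 8+20+31+46+49+59+64 = 277.

277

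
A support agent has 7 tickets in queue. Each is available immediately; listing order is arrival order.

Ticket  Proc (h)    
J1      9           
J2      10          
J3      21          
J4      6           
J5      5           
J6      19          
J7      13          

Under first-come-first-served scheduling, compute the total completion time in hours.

FIFO (arrival order): J1 J2 J3 J4 J5 J6 J7.
J1: 0→9
J2: 9→19
J3: 19→40
J4: 40→46
J5: 46→51
J6: 51→70
J7: 70→83
Sum = 9+19+40+46+51+70+83 = 318.

318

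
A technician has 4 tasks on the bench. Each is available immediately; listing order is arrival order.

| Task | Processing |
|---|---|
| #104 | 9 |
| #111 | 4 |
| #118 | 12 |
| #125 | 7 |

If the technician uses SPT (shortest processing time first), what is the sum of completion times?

SPT (increasing processing time): #111 #125 #104 #118.
#111: 0→4
#125: 4→11
#104: 11→20
#118: 20→32
Sum = 4+11+20+32 = 67.

67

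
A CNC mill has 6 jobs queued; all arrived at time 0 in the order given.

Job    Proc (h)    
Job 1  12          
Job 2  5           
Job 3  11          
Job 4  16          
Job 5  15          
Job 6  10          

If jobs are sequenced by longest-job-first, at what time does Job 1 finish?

LPT (decreasing processing time): Job 4 Job 5 Job 1 Job 3 Job 6 Job 2.
Job 4: 0→16
Job 5: 16→31
Job 1: 31→43

43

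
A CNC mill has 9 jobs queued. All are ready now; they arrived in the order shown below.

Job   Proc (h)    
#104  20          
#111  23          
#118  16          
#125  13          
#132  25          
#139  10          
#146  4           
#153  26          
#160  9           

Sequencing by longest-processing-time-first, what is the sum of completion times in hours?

LPT (decreasing processing time): #153 #132 #111 #104 #118 #125 #139 #160 #146.
#153: 0→26
#132: 26→51
#111: 51→74
#104: 74→94
#118: 94→110
#125: 110→123
#139: 123→133
#160: 133→142
#146: 142→146
Sum = 26+51+74+94+110+123+133+142+146 = 899.

899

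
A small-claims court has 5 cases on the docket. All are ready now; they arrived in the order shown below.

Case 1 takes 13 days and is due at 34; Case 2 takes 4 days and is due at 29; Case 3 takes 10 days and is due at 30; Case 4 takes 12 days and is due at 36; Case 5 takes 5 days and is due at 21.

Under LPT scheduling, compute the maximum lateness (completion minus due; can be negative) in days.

LPT (decreasing processing time): Case 1 Case 4 Case 3 Case 5 Case 2.
Case 1: 0→13, due 34, lateness -21
Case 4: 13→25, due 36, lateness -11
Case 3: 25→35, due 30, lateness 5
Case 5: 35→40, due 21, lateness 19
Case 2: 40→44, due 29, lateness 15
Maximum = 19.

19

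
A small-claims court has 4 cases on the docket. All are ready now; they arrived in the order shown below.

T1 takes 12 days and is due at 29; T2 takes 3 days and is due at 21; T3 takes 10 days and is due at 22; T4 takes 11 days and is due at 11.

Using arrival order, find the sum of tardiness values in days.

FIFO (arrival order): T1 T2 T3 T4.
T1: 0→12, due 29, tardiness 0
T2: 12→15, due 21, tardiness 0
T3: 15→25, due 22, tardiness 3
T4: 25→36, due 11, tardiness 25
Sum = 0+0+3+25 = 28.

28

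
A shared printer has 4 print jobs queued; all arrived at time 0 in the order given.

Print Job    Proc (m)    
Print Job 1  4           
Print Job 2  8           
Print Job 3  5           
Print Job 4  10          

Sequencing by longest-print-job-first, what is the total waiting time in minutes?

LPT (decreasing processing time): Print Job 4 Print Job 2 Print Job 3 Print Job 1.
Print Job 4: waits 0, runs 0→10
Print Job 2: waits 10, runs 10→18
Print Job 3: waits 18, runs 18→23
Print Job 1: waits 23, runs 23→27
Sum = 0+10+18+23 = 51.

51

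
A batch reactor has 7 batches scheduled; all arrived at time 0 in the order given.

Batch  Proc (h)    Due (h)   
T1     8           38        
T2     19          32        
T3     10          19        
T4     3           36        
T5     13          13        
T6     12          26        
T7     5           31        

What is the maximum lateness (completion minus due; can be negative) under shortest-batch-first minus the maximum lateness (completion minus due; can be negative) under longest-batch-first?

SPT (increasing processing time): T4 T7 T1 T3 T6 T5 T2.
T4: 0→3, due 36, lateness -33
T7: 3→8, due 31, lateness -23
T1: 8→16, due 38, lateness -22
T3: 16→26, due 19, lateness 7
T6: 26→38, due 26, lateness 12
T5: 38→51, due 13, lateness 38
T2: 51→70, due 32, lateness 38
Maximum = 38.
LPT (decreasing processing time): T2 T5 T6 T3 T1 T7 T4.
T2: 0→19, due 32, lateness -13
T5: 19→32, due 13, lateness 19
T6: 32→44, due 26, lateness 18
T3: 44→54, due 19, lateness 35
T1: 54→62, due 38, lateness 24
T7: 62→67, due 31, lateness 36
T4: 67→70, due 36, lateness 34
Maximum = 36.
Difference = 38 − 36 = 2.

2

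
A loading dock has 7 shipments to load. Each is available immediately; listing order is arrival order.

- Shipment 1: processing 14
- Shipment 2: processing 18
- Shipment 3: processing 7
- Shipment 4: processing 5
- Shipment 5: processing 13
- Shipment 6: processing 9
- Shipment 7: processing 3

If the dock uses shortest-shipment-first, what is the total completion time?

SPT (increasing processing time): Shipment 7 Shipment 4 Shipment 3 Shipment 6 Shipment 5 Shipment 1 Shipment 2.
Shipment 7: 0→3
Shipment 4: 3→8
Shipment 3: 8→15
Shipment 6: 15→24
Shipment 5: 24→37
Shipment 1: 37→51
Shipment 2: 51→69
Sum = 3+8+15+24+37+51+69 = 207.

207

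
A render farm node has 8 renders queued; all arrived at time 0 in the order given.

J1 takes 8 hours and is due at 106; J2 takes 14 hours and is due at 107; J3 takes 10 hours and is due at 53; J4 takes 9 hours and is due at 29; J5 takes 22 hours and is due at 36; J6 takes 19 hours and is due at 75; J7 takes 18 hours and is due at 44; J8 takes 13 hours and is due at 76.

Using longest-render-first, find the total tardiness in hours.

151

LPT (decreasing processing time): J5 J6 J7 J2 J8 J3 J4 J1.
J5: 0→22, due 36, tardiness 0
J6: 22→41, due 75, tardiness 0
J7: 41→59, due 44, tardiness 15
J2: 59→73, due 107, tardiness 0
J8: 73→86, due 76, tardiness 10
J3: 86→96, due 53, tardiness 43
J4: 96→105, due 29, tardiness 76
J1: 105→113, due 106, tardiness 7
Sum = 0+0+15+0+10+43+76+7 = 151.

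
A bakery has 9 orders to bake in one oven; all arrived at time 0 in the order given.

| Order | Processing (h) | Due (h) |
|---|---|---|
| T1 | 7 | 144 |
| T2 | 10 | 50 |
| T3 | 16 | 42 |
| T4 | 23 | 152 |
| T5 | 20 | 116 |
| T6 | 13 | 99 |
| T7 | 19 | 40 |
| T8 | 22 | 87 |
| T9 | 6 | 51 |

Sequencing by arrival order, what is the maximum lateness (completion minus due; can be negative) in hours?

FIFO (arrival order): T1 T2 T3 T4 T5 T6 T7 T8 T9.
T1: 0→7, due 144, lateness -137
T2: 7→17, due 50, lateness -33
T3: 17→33, due 42, lateness -9
T4: 33→56, due 152, lateness -96
T5: 56→76, due 116, lateness -40
T6: 76→89, due 99, lateness -10
T7: 89→108, due 40, lateness 68
T8: 108→130, due 87, lateness 43
T9: 130→136, due 51, lateness 85
Maximum = 85.

85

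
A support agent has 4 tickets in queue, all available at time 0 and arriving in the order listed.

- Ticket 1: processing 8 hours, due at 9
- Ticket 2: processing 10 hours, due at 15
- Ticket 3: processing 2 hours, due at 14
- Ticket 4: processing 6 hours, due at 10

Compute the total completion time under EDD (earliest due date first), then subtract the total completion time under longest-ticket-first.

-14

EDD (increasing due date): Ticket 1 Ticket 4 Ticket 3 Ticket 2.
Ticket 1: 0→8
Ticket 4: 8→14
Ticket 3: 14→16
Ticket 2: 16→26
Sum = 8+14+16+26 = 64.
LPT (decreasing processing time): Ticket 2 Ticket 1 Ticket 4 Ticket 3.
Ticket 2: 0→10
Ticket 1: 10→18
Ticket 4: 18→24
Ticket 3: 24→26
Sum = 10+18+24+26 = 78.
Difference = 64 − 78 = -14.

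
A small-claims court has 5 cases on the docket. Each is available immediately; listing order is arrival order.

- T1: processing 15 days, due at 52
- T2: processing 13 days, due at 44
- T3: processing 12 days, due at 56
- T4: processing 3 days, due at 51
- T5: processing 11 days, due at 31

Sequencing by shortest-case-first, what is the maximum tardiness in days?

2

SPT (increasing processing time): T4 T5 T3 T2 T1.
T4: 0→3, due 51, tardiness 0
T5: 3→14, due 31, tardiness 0
T3: 14→26, due 56, tardiness 0
T2: 26→39, due 44, tardiness 0
T1: 39→54, due 52, tardiness 2
Maximum = 2.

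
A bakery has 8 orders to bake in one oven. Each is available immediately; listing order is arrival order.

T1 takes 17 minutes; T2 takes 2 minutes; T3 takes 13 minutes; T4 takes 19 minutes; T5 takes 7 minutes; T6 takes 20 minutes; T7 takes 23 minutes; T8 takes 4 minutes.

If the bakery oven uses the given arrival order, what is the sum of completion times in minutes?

FIFO (arrival order): T1 T2 T3 T4 T5 T6 T7 T8.
T1: 0→17
T2: 17→19
T3: 19→32
T4: 32→51
T5: 51→58
T6: 58→78
T7: 78→101
T8: 101→105
Sum = 17+19+32+51+58+78+101+105 = 461.

461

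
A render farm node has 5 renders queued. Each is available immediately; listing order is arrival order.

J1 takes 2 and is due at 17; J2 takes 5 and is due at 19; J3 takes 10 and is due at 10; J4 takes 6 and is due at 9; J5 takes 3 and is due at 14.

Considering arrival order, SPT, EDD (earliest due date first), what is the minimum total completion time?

FIFO (arrival order): J1 J2 J3 J4 J5.
J1: 0→2
J2: 2→7
J3: 7→17
J4: 17→23
J5: 23→26
Sum = 2+7+17+23+26 = 75.
SPT (increasing processing time): J1 J5 J2 J4 J3.
J1: 0→2
J5: 2→5
J2: 5→10
J4: 10→16
J3: 16→26
Sum = 2+5+10+16+26 = 59.
EDD (increasing due date): J4 J3 J5 J1 J2.
J4: 0→6
J3: 6→16
J5: 16→19
J1: 19→21
J2: 21→26
Sum = 6+16+19+21+26 = 88.
FIFO 75, SPT 59, EDD 88 → minimum 59.

59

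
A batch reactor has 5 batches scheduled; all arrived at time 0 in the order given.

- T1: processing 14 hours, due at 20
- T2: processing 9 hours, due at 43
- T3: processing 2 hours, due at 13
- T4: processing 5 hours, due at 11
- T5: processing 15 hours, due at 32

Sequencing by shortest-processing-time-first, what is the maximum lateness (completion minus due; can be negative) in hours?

SPT (increasing processing time): T3 T4 T2 T1 T5.
T3: 0→2, due 13, lateness -11
T4: 2→7, due 11, lateness -4
T2: 7→16, due 43, lateness -27
T1: 16→30, due 20, lateness 10
T5: 30→45, due 32, lateness 13
Maximum = 13.

13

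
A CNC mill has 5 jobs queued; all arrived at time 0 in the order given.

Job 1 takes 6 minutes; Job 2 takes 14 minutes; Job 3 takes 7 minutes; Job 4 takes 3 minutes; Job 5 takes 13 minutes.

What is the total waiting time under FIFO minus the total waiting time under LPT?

FIFO (arrival order): Job 1 Job 2 Job 3 Job 4 Job 5.
Job 1: waits 0, runs 0→6
Job 2: waits 6, runs 6→20
Job 3: waits 20, runs 20→27
Job 4: waits 27, runs 27→30
Job 5: waits 30, runs 30→43
Sum = 0+6+20+27+30 = 83.
LPT (decreasing processing time): Job 2 Job 5 Job 3 Job 1 Job 4.
Job 2: waits 0, runs 0→14
Job 5: waits 14, runs 14→27
Job 3: waits 27, runs 27→34
Job 1: waits 34, runs 34→40
Job 4: waits 40, runs 40→43
Sum = 0+14+27+34+40 = 115.
Difference = 83 − 115 = -32.

-32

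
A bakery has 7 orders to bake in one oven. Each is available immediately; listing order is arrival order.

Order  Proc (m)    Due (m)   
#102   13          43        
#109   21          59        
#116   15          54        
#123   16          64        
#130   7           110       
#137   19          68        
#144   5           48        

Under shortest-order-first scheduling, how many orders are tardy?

SPT (increasing processing time): #144 #130 #102 #116 #123 #137 #109.
#144: 0→5, due 48, tardiness 0
#130: 5→12, due 110, tardiness 0
#102: 12→25, due 43, tardiness 0
#116: 25→40, due 54, tardiness 0
#123: 40→56, due 64, tardiness 0
#137: 56→75, due 68, tardiness 7
#109: 75→96, due 59, tardiness 37
Late orders: 2.

2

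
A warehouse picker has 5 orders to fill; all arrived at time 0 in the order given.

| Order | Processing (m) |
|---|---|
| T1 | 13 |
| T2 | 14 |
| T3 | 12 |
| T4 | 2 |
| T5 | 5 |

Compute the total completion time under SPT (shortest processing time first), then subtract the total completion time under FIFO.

-60

SPT (increasing processing time): T4 T5 T3 T1 T2.
T4: 0→2
T5: 2→7
T3: 7→19
T1: 19→32
T2: 32→46
Sum = 2+7+19+32+46 = 106.
FIFO (arrival order): T1 T2 T3 T4 T5.
T1: 0→13
T2: 13→27
T3: 27→39
T4: 39→41
T5: 41→46
Sum = 13+27+39+41+46 = 166.
Difference = 106 − 166 = -60.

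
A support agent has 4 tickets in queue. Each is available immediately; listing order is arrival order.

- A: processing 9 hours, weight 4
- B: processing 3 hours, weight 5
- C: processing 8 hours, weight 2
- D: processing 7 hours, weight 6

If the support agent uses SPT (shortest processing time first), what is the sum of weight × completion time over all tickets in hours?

219

SPT (increasing processing time): B D C A.
B: finishes 3, weight 5, w·C = 15
D: finishes 10, weight 6, w·C = 60
C: finishes 18, weight 2, w·C = 36
A: finishes 27, weight 4, w·C = 108
Sum = 15+60+36+108 = 219.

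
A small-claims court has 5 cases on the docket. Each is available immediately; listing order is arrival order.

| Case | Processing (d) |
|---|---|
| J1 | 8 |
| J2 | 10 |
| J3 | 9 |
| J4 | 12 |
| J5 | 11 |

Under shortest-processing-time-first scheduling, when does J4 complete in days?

SPT (increasing processing time): J1 J3 J2 J5 J4.
J1: 0→8
J3: 8→17
J2: 17→27
J5: 27→38
J4: 38→50

50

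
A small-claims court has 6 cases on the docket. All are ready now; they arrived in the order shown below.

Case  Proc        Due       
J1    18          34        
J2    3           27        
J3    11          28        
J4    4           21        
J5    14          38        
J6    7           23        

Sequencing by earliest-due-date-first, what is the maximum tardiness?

19

EDD (increasing due date): J4 J6 J2 J3 J1 J5.
J4: 0→4, due 21, tardiness 0
J6: 4→11, due 23, tardiness 0
J2: 11→14, due 27, tardiness 0
J3: 14→25, due 28, tardiness 0
J1: 25→43, due 34, tardiness 9
J5: 43→57, due 38, tardiness 19
Maximum = 19.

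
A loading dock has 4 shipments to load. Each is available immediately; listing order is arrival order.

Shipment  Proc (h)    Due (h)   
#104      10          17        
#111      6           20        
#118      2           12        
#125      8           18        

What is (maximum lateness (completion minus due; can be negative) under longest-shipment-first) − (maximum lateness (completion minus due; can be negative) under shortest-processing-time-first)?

LPT (decreasing processing time): #104 #125 #111 #118.
#104: 0→10, due 17, lateness -7
#125: 10→18, due 18, lateness 0
#111: 18→24, due 20, lateness 4
#118: 24→26, due 12, lateness 14
Maximum = 14.
SPT (increasing processing time): #118 #111 #125 #104.
#118: 0→2, due 12, lateness -10
#111: 2→8, due 20, lateness -12
#125: 8→16, due 18, lateness -2
#104: 16→26, due 17, lateness 9
Maximum = 9.
Difference = 14 − 9 = 5.

5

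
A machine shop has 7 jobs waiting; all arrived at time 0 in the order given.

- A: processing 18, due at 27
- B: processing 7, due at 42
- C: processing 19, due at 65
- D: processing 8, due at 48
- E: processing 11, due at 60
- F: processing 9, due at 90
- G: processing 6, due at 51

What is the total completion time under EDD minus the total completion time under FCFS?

EDD (increasing due date): A B D G E C F.
A: 0→18
B: 18→25
D: 25→33
G: 33→39
E: 39→50
C: 50→69
F: 69→78
Sum = 18+25+33+39+50+69+78 = 312.
FIFO (arrival order): A B C D E F G.
A: 0→18
B: 18→25
C: 25→44
D: 44→52
E: 52→63
F: 63→72
G: 72→78
Sum = 18+25+44+52+63+72+78 = 352.
Difference = 312 − 352 = -40.

-40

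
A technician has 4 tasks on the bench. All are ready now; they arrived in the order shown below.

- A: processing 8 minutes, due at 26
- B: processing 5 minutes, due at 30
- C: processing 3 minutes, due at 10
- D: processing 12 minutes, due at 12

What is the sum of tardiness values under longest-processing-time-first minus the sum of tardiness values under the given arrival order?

-4

LPT (decreasing processing time): D A B C.
D: 0→12, due 12, tardiness 0
A: 12→20, due 26, tardiness 0
B: 20→25, due 30, tardiness 0
C: 25→28, due 10, tardiness 18
Sum = 0+0+0+18 = 18.
FIFO (arrival order): A B C D.
A: 0→8, due 26, tardiness 0
B: 8→13, due 30, tardiness 0
C: 13→16, due 10, tardiness 6
D: 16→28, due 12, tardiness 16
Sum = 0+0+6+16 = 22.
Difference = 18 − 22 = -4.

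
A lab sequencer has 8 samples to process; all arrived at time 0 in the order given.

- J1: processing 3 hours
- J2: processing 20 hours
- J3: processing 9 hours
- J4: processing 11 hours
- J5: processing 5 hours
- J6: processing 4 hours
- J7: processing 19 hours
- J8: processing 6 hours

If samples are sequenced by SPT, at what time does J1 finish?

3

SPT (increasing processing time): J1 J6 J5 J8 J3 J4 J7 J2.
J1: 0→3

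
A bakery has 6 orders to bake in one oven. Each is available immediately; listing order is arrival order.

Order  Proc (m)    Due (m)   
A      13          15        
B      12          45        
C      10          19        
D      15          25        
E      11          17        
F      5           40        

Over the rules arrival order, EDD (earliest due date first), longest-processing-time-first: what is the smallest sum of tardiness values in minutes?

FIFO (arrival order): A B C D E F.
A: 0→13, due 15, tardiness 0
B: 13→25, due 45, tardiness 0
C: 25→35, due 19, tardiness 16
D: 35→50, due 25, tardiness 25
E: 50→61, due 17, tardiness 44
F: 61→66, due 40, tardiness 26
Sum = 0+0+16+25+44+26 = 111.
EDD (increasing due date): A E C D F B.
A: 0→13, due 15, tardiness 0
E: 13→24, due 17, tardiness 7
C: 24→34, due 19, tardiness 15
D: 34→49, due 25, tardiness 24
F: 49→54, due 40, tardiness 14
B: 54→66, due 45, tardiness 21
Sum = 0+7+15+24+14+21 = 81.
LPT (decreasing processing time): D A B E C F.
D: 0→15, due 25, tardiness 0
A: 15→28, due 15, tardiness 13
B: 28→40, due 45, tardiness 0
E: 40→51, due 17, tardiness 34
C: 51→61, due 19, tardiness 42
F: 61→66, due 40, tardiness 26
Sum = 0+13+0+34+42+26 = 115.
FIFO 111, EDD 81, LPT 115 → minimum 81.

81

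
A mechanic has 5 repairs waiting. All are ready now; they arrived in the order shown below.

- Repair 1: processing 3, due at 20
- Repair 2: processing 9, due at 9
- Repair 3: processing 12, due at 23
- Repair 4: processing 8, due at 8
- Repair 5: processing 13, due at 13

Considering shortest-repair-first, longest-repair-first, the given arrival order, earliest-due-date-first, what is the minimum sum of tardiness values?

SPT (increasing processing time): Repair 1 Repair 4 Repair 2 Repair 3 Repair 5.
Repair 1: 0→3, due 20, tardiness 0
Repair 4: 3→11, due 8, tardiness 3
Repair 2: 11→20, due 9, tardiness 11
Repair 3: 20→32, due 23, tardiness 9
Repair 5: 32→45, due 13, tardiness 32
Sum = 0+3+11+9+32 = 55.
LPT (decreasing processing time): Repair 5 Repair 3 Repair 2 Repair 4 Repair 1.
Repair 5: 0→13, due 13, tardiness 0
Repair 3: 13→25, due 23, tardiness 2
Repair 2: 25→34, due 9, tardiness 25
Repair 4: 34→42, due 8, tardiness 34
Repair 1: 42→45, due 20, tardiness 25
Sum = 0+2+25+34+25 = 86.
FIFO (arrival order): Repair 1 Repair 2 Repair 3 Repair 4 Repair 5.
Repair 1: 0→3, due 20, tardiness 0
Repair 2: 3→12, due 9, tardiness 3
Repair 3: 12→24, due 23, tardiness 1
Repair 4: 24→32, due 8, tardiness 24
Repair 5: 32→45, due 13, tardiness 32
Sum = 0+3+1+24+32 = 60.
EDD (increasing due date): Repair 4 Repair 2 Repair 5 Repair 1 Repair 3.
Repair 4: 0→8, due 8, tardiness 0
Repair 2: 8→17, due 9, tardiness 8
Repair 5: 17→30, due 13, tardiness 17
Repair 1: 30→33, due 20, tardiness 13
Repair 3: 33→45, due 23, tardiness 22
Sum = 0+8+17+13+22 = 60.
SPT 55, LPT 86, FIFO 60, EDD 60 → minimum 55.

55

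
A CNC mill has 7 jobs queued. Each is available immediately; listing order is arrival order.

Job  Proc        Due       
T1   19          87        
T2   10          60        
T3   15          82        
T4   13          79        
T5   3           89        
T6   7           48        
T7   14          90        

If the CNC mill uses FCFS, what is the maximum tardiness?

FIFO (arrival order): T1 T2 T3 T4 T5 T6 T7.
T1: 0→19, due 87, tardiness 0
T2: 19→29, due 60, tardiness 0
T3: 29→44, due 82, tardiness 0
T4: 44→57, due 79, tardiness 0
T5: 57→60, due 89, tardiness 0
T6: 60→67, due 48, tardiness 19
T7: 67→81, due 90, tardiness 0
Maximum = 19.

19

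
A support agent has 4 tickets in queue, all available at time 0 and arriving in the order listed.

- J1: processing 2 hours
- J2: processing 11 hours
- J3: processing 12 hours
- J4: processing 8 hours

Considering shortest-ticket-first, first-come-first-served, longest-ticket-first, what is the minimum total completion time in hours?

66

SPT (increasing processing time): J1 J4 J2 J3.
J1: 0→2
J4: 2→10
J2: 10→21
J3: 21→33
Sum = 2+10+21+33 = 66.
FIFO (arrival order): J1 J2 J3 J4.
J1: 0→2
J2: 2→13
J3: 13→25
J4: 25→33
Sum = 2+13+25+33 = 73.
LPT (decreasing processing time): J3 J2 J4 J1.
J3: 0→12
J2: 12→23
J4: 23→31
J1: 31→33
Sum = 12+23+31+33 = 99.
SPT 66, FIFO 73, LPT 99 → minimum 66.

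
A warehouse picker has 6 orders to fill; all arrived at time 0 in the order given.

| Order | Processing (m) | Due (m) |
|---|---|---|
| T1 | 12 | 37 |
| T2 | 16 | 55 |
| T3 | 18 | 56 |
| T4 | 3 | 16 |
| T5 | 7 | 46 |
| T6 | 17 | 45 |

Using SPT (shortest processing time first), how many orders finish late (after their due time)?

SPT (increasing processing time): T4 T5 T1 T2 T6 T3.
T4: 0→3, due 16, tardiness 0
T5: 3→10, due 46, tardiness 0
T1: 10→22, due 37, tardiness 0
T2: 22→38, due 55, tardiness 0
T6: 38→55, due 45, tardiness 10
T3: 55→73, due 56, tardiness 17
Late orders: 2.

2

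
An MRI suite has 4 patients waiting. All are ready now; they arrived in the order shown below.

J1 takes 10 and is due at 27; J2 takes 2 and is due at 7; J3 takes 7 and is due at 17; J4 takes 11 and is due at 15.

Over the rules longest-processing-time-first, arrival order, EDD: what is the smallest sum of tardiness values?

LPT (decreasing processing time): J4 J1 J3 J2.
J4: 0→11, due 15, tardiness 0
J1: 11→21, due 27, tardiness 0
J3: 21→28, due 17, tardiness 11
J2: 28→30, due 7, tardiness 23
Sum = 0+0+11+23 = 34.
FIFO (arrival order): J1 J2 J3 J4.
J1: 0→10, due 27, tardiness 0
J2: 10→12, due 7, tardiness 5
J3: 12→19, due 17, tardiness 2
J4: 19→30, due 15, tardiness 15
Sum = 0+5+2+15 = 22.
EDD (increasing due date): J2 J4 J3 J1.
J2: 0→2, due 7, tardiness 0
J4: 2→13, due 15, tardiness 0
J3: 13→20, due 17, tardiness 3
J1: 20→30, due 27, tardiness 3
Sum = 0+0+3+3 = 6.
LPT 34, FIFO 22, EDD 6 → minimum 6.

6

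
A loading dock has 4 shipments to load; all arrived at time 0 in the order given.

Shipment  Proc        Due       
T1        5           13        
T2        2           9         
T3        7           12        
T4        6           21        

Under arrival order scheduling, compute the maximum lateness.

FIFO (arrival order): T1 T2 T3 T4.
T1: 0→5, due 13, lateness -8
T2: 5→7, due 9, lateness -2
T3: 7→14, due 12, lateness 2
T4: 14→20, due 21, lateness -1
Maximum = 2.

2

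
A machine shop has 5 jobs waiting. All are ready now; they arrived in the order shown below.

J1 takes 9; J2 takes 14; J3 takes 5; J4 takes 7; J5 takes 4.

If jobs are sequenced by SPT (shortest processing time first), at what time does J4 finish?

SPT (increasing processing time): J5 J3 J4 J1 J2.
J5: 0→4
J3: 4→9
J4: 9→16

16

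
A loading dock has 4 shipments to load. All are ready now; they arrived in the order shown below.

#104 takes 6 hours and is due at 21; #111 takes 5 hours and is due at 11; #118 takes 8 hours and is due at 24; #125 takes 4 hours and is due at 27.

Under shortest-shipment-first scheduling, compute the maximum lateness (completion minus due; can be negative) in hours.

SPT (increasing processing time): #125 #111 #104 #118.
#125: 0→4, due 27, lateness -23
#111: 4→9, due 11, lateness -2
#104: 9→15, due 21, lateness -6
#118: 15→23, due 24, lateness -1
Maximum = -1.

-1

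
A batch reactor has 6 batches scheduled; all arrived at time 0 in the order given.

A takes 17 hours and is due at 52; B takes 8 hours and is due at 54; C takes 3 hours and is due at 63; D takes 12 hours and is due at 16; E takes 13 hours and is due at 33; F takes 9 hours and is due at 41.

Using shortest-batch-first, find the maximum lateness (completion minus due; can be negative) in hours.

SPT (increasing processing time): C B F D E A.
C: 0→3, due 63, lateness -60
B: 3→11, due 54, lateness -43
F: 11→20, due 41, lateness -21
D: 20→32, due 16, lateness 16
E: 32→45, due 33, lateness 12
A: 45→62, due 52, lateness 10
Maximum = 16.

16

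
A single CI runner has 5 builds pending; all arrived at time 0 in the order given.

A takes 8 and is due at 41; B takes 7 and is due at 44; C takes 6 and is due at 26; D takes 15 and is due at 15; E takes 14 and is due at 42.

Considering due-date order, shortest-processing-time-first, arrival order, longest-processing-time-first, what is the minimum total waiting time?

75

EDD (increasing due date): D C A E B.
D: waits 0, runs 0→15
C: waits 15, runs 15→21
A: waits 21, runs 21→29
E: waits 29, runs 29→43
B: waits 43, runs 43→50
Sum = 0+15+21+29+43 = 108.
SPT (increasing processing time): C B A E D.
C: waits 0, runs 0→6
B: waits 6, runs 6→13
A: waits 13, runs 13→21
E: waits 21, runs 21→35
D: waits 35, runs 35→50
Sum = 0+6+13+21+35 = 75.
FIFO (arrival order): A B C D E.
A: waits 0, runs 0→8
B: waits 8, runs 8→15
C: waits 15, runs 15→21
D: waits 21, runs 21→36
E: waits 36, runs 36→50
Sum = 0+8+15+21+36 = 80.
LPT (decreasing processing time): D E A B C.
D: waits 0, runs 0→15
E: waits 15, runs 15→29
A: waits 29, runs 29→37
B: waits 37, runs 37→44
C: waits 44, runs 44→50
Sum = 0+15+29+37+44 = 125.
EDD 108, SPT 75, FIFO 80, LPT 125 → minimum 75.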